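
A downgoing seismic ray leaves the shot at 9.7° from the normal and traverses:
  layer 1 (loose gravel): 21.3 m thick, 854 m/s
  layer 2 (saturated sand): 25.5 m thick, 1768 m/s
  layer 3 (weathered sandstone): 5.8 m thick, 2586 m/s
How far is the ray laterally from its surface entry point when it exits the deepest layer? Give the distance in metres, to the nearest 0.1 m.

Apply Snell's law at each interface; in layer i the horizontal offset is hᵢ·tan θᵢ.
Layer 1: θ = 9.70°; offset = 21.3·tan 9.70° = 3.641 m.
Layer 2: sin θ = 1768·sin 9.7°/854 = 0.3488, θ = 20.41°; offset = 25.5·tan 20.41° = 9.491 m.
Layer 3: sin θ = 2586·sin 9.7°/854 = 0.5102, θ = 30.68°; offset = 5.8·tan 30.68° = 3.441 m.
Summing the layer offsets gives 16.572 m.

16.6 m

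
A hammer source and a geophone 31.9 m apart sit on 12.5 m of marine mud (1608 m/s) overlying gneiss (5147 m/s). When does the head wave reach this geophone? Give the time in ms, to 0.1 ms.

t = x/V₂ + 2h·√(V₂²−V₁²)/(V₁V₂).
√(V₂²−V₁²) = √(5147²−1608²) = 4889.4 m/s; delay term = 2·12.5·4889.4/(1608·5147) = 0.01477 s.
t = 31.9/5147 + 0.01477 = 0.02097 s.

21.0 ms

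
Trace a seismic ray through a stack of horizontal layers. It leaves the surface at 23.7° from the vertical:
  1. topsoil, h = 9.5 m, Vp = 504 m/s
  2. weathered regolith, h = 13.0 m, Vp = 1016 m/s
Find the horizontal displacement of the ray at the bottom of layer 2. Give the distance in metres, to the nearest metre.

Apply Snell's law at each interface; in layer i the horizontal offset is hᵢ·tan θᵢ.
Layer 1: θ = 23.70°; offset = 9.5·tan 23.70° = 4.170 m.
Layer 2: sin θ = 1016·sin 23.7°/504 = 0.8103, θ = 54.12°; offset = 13.0·tan 54.12° = 17.974 m.
Total horizontal offset = 22.144 m.

22 m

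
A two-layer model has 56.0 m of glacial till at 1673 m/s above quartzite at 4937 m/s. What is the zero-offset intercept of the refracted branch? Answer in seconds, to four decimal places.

tᵢ = 2h·√(V₂²−V₁²)/(V₁V₂).
√(V₂²−V₁²) = √(4937²−1673²) = 4644.9 m/s.
tᵢ = 2·56.0·4644.9/(1673·4937) = 0.06298 s.

0.0630 s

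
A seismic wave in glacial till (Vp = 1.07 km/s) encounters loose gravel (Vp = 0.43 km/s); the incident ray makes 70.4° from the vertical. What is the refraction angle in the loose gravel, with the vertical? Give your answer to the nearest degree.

Snell's law: sin θ₂ = (V₂/V₁)·sin θ₁ = (0.43/1.07)·sin 70.4° = 0.3786.
θ₂ = sin⁻¹(0.3786) = 22.25° (from vertical).

22°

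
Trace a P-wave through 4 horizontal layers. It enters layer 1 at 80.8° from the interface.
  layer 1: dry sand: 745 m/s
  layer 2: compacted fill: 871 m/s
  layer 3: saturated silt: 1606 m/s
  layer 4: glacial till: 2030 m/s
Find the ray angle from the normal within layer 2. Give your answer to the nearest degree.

From the normal: θ₁ = 90° − 80.8° = 9.2°.
Snell's law across each interface conserves sin θ / V, so sin θ_2 = V_2·sin θ₁/V₁.
sin θ_2 = 871 × sin 9.2° / 745 = 0.1869.
θ_2 = arcsin 0.1869 = 10.77°.

11°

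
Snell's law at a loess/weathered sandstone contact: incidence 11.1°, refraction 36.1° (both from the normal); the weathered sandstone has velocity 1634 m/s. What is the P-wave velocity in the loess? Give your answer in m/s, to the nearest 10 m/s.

530 m/s

sin 11.1° = 0.1925; sin 36.1° = 0.5892.
V₁ = V₂·(sin θ₁/sin θ₂) = 1634·(0.1925/0.5892) = 533.92 m/s.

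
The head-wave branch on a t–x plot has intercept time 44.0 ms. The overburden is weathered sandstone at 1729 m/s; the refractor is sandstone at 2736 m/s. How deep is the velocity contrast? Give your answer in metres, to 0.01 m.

49.08 m

h = tᵢ·V₁·V₂ / (2·√(V₂²−V₁²)).
√(V₂²−V₁²) = √(2736² − 1729²) = 2120.4 m/s.
h = 0.044 s × 1729 × 2736 / (2 × 2120.4) = 49.08 m.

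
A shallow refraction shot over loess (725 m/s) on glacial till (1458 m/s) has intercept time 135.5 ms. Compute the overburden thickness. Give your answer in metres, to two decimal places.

56.61 m

θ_c = arcsin(725/1458) = 29.82°; cos θ_c = 0.8676.
tᵢ = 2h cos θ_c/V₁ ⇒ h = tᵢ·V₁/(2 cos θ_c) = 0.1355·725/(2·0.8676) = 56.61 m.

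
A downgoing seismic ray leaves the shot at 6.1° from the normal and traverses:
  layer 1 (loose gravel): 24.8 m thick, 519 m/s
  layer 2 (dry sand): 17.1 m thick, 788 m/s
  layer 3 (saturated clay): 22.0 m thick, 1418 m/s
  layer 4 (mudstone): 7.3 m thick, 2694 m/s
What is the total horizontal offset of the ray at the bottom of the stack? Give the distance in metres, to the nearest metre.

Apply Snell's law at each interface; in layer i the horizontal offset is hᵢ·tan θᵢ.
Layer 1: θ = 6.10°; offset = 24.8·tan 6.10° = 2.650 m.
Layer 2: sin θ = 788·sin 6.1°/519 = 0.1613, θ = 9.28°; offset = 17.1·tan 9.28° = 2.796 m.
Layer 3: sin θ = 1418·sin 6.1°/519 = 0.2903, θ = 16.88°; offset = 22.0·tan 16.88° = 6.675 m.
Layer 4: sin θ = 2694·sin 6.1°/519 = 0.5516, θ = 33.48°; offset = 7.3·tan 33.48° = 4.827 m.
Total horizontal offset = 16.948 m.

17 m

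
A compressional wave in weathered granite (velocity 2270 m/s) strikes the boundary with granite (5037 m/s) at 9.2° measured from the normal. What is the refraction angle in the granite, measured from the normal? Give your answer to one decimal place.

20.8°

sin θ₁/V₁ = sin θ₂/V₂ ⇒ sin θ₂ = 5037·sin 9.2°/2270 = 5037·0.1599/2270 = 0.3548.
θ₂ = arcsin 0.3548 = 20.78° from the normal.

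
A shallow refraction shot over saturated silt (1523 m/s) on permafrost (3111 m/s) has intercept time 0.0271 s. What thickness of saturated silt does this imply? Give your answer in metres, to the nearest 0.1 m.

h = tᵢ·V₁·V₂ / (2·√(V₂²−V₁²)).
√(V₂²−V₁²) = √(3111² − 1523²) = 2712.7 m/s.
h = 0.0271 s × 1523 × 3111 / (2 × 2712.7) = 23.67 m.

23.7 m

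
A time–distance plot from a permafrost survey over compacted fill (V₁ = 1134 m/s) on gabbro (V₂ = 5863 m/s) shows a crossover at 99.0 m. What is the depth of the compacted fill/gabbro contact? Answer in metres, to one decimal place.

40.7 m

h = (x_cross/2)·√((V₂−V₁)/(V₂+V₁)).
(V₂−V₁)/(V₂+V₁) = (5863−1134)/(5863+1134) = 0.6759; √ = 0.8221.
h = (99.0/2)·0.8221 = 40.69 m.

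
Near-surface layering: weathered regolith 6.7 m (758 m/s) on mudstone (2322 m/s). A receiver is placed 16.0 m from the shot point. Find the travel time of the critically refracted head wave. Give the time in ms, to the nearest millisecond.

24 ms

θ_c = arcsin(V₁/V₂) = arcsin(758/2322) = 19.05°, cos θ_c = 0.9452.
Intercept time tᵢ = 2h cos θ_c / V₁ = 2·6.7·0.9452/758 = 0.01671 s.
t = x/V₂ + tᵢ = 16.0/2322 + 0.01671 = 0.02360 s.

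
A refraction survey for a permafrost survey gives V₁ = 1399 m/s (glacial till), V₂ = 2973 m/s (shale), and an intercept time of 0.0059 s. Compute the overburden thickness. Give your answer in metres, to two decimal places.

θ_c = arcsin(1399/2973) = 28.07°; cos θ_c = 0.8824.
tᵢ = 2h cos θ_c/V₁ ⇒ h = tᵢ·V₁/(2 cos θ_c) = 0.0059·1399/(2·0.8824) = 4.68 m.

4.68 m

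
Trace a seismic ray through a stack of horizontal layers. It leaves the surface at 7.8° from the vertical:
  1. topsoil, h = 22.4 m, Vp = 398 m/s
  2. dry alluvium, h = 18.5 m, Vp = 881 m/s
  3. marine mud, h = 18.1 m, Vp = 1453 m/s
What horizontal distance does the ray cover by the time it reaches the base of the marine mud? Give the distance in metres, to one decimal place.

19.2 m

Apply Snell's law at each interface; in layer i the horizontal offset is hᵢ·tan θᵢ.
Layer 1: θ = 7.80°; offset = 22.4·tan 7.80° = 3.068 m.
Layer 2: sin θ = 881·sin 7.8°/398 = 0.3004, θ = 17.48°; offset = 18.5·tan 17.48° = 5.827 m.
Layer 3: sin θ = 1453·sin 7.8°/398 = 0.4955, θ = 29.70°; offset = 18.1·tan 29.70° = 10.324 m.
Summing the layer offsets gives 19.219 m.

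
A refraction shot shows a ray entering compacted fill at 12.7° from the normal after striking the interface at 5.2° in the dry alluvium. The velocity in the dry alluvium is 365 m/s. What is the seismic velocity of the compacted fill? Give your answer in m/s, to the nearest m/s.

885 m/s

sin 5.2° = 0.0906; sin 12.7° = 0.2198.
V₂ = V₁·(sin θ₂/sin θ₁) = 365·(0.2198/0.0906) = 885.38 m/s.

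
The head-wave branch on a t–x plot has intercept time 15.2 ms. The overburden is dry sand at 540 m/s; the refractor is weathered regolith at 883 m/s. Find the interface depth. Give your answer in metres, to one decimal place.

5.2 m

θ_c = arcsin(540/883) = 37.70°; cos θ_c = 0.7912.
tᵢ = 2h cos θ_c/V₁ ⇒ h = tᵢ·V₁/(2 cos θ_c) = 0.0152·540/(2·0.7912) = 5.19 m.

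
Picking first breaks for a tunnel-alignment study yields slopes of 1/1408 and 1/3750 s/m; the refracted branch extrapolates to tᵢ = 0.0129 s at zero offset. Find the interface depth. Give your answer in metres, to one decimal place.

θ_c = arcsin(1408/3750) = 22.05°; cos θ_c = 0.9268.
tᵢ = 2h cos θ_c/V₁ ⇒ h = tᵢ·V₁/(2 cos θ_c) = 0.0129·1408/(2·0.9268) = 9.80 m.

9.8 m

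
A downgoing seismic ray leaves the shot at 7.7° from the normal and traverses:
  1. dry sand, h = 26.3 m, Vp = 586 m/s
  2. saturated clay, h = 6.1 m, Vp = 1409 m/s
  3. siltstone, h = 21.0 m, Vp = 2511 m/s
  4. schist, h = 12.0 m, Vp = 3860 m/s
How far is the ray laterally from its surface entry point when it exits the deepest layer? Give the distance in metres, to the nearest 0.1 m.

Ray parameter p = sin 7.7° / 586 m/s = 2.2865e-04 s/m.
Layer 1: θ = 7.70°; offset = 26.3·tan 7.70° = 3.556 m.
Layer 2: sin θ = p·1409 = 0.3222 → θ = 18.79°; offset = 6.1·tan 18.79° = 2.076 m.
Layer 3: sin θ = p·2511 = 0.5741 → θ = 35.04°; offset = 21.0·tan 35.04° = 14.725 m.
Layer 4: sin θ = p·3860 = 0.8826 → θ = 61.95°; offset = 12.0·tan 61.95° = 22.525 m.
Σ offsets = 42.882 m.

42.9 m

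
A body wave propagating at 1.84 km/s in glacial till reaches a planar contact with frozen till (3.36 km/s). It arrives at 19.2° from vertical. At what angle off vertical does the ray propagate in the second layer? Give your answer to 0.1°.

Snell's law: sin θ₂ = (V₂/V₁)·sin θ₁ = (3.36/1.84)·sin 19.2° = 0.6005.
θ₂ = sin⁻¹(0.6005) = 36.91° (from vertical).

36.9°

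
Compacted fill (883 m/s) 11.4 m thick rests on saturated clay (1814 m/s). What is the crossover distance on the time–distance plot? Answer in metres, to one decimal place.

θ_c = arcsin(883/1814) = 29.13°, so cos θ_c = 0.8735 and tᵢ = 2h cos θ_c/V₁ = 0.0226 s.
At crossover x/V₁ = x/V₂ + tᵢ ⇒ x = tᵢ/(1/V₁ − 1/V₂) = 0.02256/(1.1325e-03 − 5.5127e-04) = 38.81 m.

38.8 m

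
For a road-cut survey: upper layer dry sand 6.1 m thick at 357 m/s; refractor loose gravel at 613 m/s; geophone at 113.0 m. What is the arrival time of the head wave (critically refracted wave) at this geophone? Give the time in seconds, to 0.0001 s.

θ_c = arcsin(V₁/V₂) = arcsin(357/613) = 35.62°, cos θ_c = 0.8129.
Intercept time tᵢ = 2h cos θ_c / V₁ = 2·6.1·0.8129/357 = 0.02778 s.
t = x/V₂ + tᵢ = 113.0/613 + 0.02778 = 0.21212 s.

0.2121 s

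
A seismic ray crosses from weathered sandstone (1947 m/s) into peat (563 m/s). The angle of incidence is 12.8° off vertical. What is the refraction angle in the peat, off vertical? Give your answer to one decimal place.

3.7°

sin θ₁/V₁ = sin θ₂/V₂ ⇒ sin θ₂ = 563·sin 12.8°/1947 = 563·0.2215/1947 = 0.0641.
θ₂ = sin⁻¹(0.0641) = 3.67° (from vertical).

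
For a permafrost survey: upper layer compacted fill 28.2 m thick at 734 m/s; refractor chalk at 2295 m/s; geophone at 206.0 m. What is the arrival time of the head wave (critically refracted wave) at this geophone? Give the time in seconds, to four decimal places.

t = x/V₂ + 2h·√(V₂²−V₁²)/(V₁V₂).
√(V₂²−V₁²) = √(2295²−734²) = 2174.5 m/s; delay term = 2·28.2·2174.5/(734·2295) = 0.07280 s.
t = 206.0/2295 + 0.07280 = 0.16256 s.

0.1626 s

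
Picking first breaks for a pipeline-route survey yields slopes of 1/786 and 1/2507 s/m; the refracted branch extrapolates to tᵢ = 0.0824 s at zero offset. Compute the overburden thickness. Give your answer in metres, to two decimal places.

34.10 m

θ_c = arcsin(786/2507) = 18.27°; cos θ_c = 0.9496.
tᵢ = 2h cos θ_c/V₁ ⇒ h = tᵢ·V₁/(2 cos θ_c) = 0.0824·786/(2·0.9496) = 34.10 m.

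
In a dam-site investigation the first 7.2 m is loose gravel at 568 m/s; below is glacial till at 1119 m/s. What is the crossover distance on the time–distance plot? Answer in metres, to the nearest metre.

x_cross = 2h·√((V₂+V₁)/(V₂−V₁)).
(V₂+V₁)/(V₂−V₁) = (1119+568)/(1119−568) = 3.0617; √ = 1.7498.
x_cross = 2·7.2·1.7498 = 25.20 m.

25 m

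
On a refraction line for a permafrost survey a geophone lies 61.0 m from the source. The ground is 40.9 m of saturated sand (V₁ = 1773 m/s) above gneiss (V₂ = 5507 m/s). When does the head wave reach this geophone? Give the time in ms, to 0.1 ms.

t = x/V₂ + 2h·√(V₂²−V₁²)/(V₁V₂).
√(V₂²−V₁²) = √(5507²−1773²) = 5213.8 m/s; delay term = 2·40.9·5213.8/(1773·5507) = 0.04368 s.
t = 61.0/5507 + 0.04368 = 0.05476 s.

54.8 ms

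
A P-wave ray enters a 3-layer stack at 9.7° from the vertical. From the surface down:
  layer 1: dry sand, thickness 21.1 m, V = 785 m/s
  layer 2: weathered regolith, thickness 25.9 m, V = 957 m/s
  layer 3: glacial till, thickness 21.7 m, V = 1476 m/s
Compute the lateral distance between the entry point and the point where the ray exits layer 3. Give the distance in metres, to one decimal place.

p = sin θ₁/V₁ = sin 9.7°/785 = 2.1464e-04 s/m is conserved through the stack.
Layer 1: θ = 9.70°; offset = 21.1·tan 9.70° = 3.607 m.
Layer 2: sin θ = p·957 = 0.2054 → θ = 11.85°; offset = 25.9·tan 11.85° = 5.436 m.
Layer 3: sin θ = p·1476 = 0.3168 → θ = 18.47°; offset = 21.7·tan 18.47° = 7.248 m.
Σ offsets = 16.291 m.

16.3 m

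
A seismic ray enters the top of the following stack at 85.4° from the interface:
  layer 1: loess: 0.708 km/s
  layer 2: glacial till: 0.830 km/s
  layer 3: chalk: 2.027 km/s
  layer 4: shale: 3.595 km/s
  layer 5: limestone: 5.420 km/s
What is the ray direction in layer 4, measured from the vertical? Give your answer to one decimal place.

From the normal: θ₁ = 90° − 85.4° = 4.6°.
Ray parameter p = sin 4.6° / 0.708 = 1.1328e-01 s/km.
sin θ_4 = p·V_4 = 1.1328e-01 × 3.595 = 0.4072.
θ_4 = 24.03° from the vertical.

24.0°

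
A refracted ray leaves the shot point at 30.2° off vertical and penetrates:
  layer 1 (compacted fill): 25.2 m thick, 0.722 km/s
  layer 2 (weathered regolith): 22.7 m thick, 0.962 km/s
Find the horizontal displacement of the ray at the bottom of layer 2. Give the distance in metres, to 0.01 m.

p = sin θ₁/V₁ = sin 30.2°/0.722 = 6.9670e-01 s/km is conserved through the stack.
Layer 1: θ = 30.20°; offset = 25.2·tan 30.20° = 14.6668 m.
Layer 2: sin θ = p·0.962 = 0.6702 → θ = 42.08°; offset = 22.7·tan 42.08° = 20.5000 m.
Total horizontal offset = 35.1668 m.

35.17 m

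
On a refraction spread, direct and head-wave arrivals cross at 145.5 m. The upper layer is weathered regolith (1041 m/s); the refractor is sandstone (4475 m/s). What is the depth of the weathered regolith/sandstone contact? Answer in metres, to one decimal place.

x_cross = 2h·√((V₂+V₁)/(V₂−V₁)) → h = x_cross / (2·√((V₂+V₁)/(V₂−V₁))).
√((V₂+V₁)/(V₂−V₁)) = √((4475+1041)/(4475−1041)) = 1.2674.
h = 145.5 / (2·1.2674) = 57.40 m.

57.4 m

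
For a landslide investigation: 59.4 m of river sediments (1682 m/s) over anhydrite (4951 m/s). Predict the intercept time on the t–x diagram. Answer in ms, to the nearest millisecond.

66 ms

θ_c = arcsin(V₁/V₂) = arcsin(1682/4951) = 19.86°; cos θ_c = 0.9405.
tᵢ = 2h·cos θ_c / V₁ = 2·59.4·0.9405 / 1682 = 0.06643 s.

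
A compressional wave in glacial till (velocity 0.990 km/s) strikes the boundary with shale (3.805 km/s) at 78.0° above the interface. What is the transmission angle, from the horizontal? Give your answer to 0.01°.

Convert to the normal: θ₁ = 90° − 78.0° = 12.0°.
sin θ₁/V₁ = sin θ₂/V₂ ⇒ sin θ₂ = 3.805·sin 12.0°/0.990 = 3.805·0.2079/0.990 = 0.7991.
θ₂ = sin⁻¹(0.7991) = 53.04° (from vertical).
From the interface: 90° − 53.04° = 36.96°.

36.96°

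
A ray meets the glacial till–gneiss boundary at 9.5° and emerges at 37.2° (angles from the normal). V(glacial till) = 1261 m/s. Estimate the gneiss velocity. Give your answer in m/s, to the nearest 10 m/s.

4620 m/s

Snell's law: sin 9.5°/V₁ = sin 37.2°/V₂.
V₂ = V₁·sin 37.2°/sin 9.5° = 1261 × 3.6632 = 4619.27 m/s.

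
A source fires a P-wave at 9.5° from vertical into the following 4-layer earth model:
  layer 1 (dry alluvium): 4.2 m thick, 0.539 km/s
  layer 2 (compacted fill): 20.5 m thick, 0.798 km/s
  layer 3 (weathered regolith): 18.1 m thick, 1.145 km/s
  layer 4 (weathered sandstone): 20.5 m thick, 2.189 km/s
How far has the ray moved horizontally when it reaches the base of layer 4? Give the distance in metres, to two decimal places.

31.16 m

Apply Snell's law at each interface; in layer i the horizontal offset is hᵢ·tan θᵢ.
Layer 1: θ = 9.50°; offset = 4.2·tan 9.50° = 0.7028 m.
Layer 2: sin θ = 0.798·sin 9.5°/0.539 = 0.2444, θ = 14.14°; offset = 20.5·tan 14.14° = 5.1659 m.
Layer 3: sin θ = 1.145·sin 9.5°/0.539 = 0.3506, θ = 20.52°; offset = 18.1·tan 20.52° = 6.7762 m.
Layer 4: sin θ = 2.189·sin 9.5°/0.539 = 0.6703, θ = 42.09°; offset = 20.5·tan 42.09° = 18.5166 m.
Total horizontal offset = 31.1615 m.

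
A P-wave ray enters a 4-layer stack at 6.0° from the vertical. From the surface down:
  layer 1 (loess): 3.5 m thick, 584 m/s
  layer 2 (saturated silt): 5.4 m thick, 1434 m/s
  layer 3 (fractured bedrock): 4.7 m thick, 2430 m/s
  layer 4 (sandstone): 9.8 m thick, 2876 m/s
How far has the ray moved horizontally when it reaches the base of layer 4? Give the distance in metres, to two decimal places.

Ray parameter p = sin 6.0° / 584 m/s = 1.7899e-04 s/m.
Layer 1: θ = 6.00°; offset = 3.5·tan 6.00° = 0.3679 m.
Layer 2: sin θ = p·1434 = 0.2567 → θ = 14.87°; offset = 5.4·tan 14.87° = 1.4340 m.
Layer 3: sin θ = p·2430 = 0.4349 → θ = 25.78°; offset = 4.7·tan 25.78° = 2.2702 m.
Layer 4: sin θ = p·2876 = 0.5148 → θ = 30.98°; offset = 9.8·tan 30.98° = 5.8842 m.
Σ offsets = 9.9563 m.

9.96 m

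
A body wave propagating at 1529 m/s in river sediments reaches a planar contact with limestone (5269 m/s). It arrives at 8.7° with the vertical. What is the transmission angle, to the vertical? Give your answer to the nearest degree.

sin θ₁/V₁ = sin θ₂/V₂ ⇒ sin θ₂ = 5269·sin 8.7°/1529 = 5269·0.1513/1529 = 0.5213.
θ₂ = arcsin 0.5213 = 31.42° from the normal.

31°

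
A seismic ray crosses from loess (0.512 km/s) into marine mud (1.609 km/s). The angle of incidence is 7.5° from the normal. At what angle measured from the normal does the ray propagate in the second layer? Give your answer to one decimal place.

Snell's law: sin θ₂ = (V₂/V₁)·sin θ₁ = (1.609/0.512)·sin 7.5° = 0.4102.
θ₂ = arcsin 0.4102 = 24.22° from the normal.

24.2°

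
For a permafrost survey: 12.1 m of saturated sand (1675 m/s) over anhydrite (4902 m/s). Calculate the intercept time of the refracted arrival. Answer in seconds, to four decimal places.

0.0136 s

θ_c = arcsin(V₁/V₂) = arcsin(1675/4902) = 19.98°; cos θ_c = 0.9398.
tᵢ = 2h·cos θ_c / V₁ = 2·12.1·0.9398 / 1675 = 0.01358 s.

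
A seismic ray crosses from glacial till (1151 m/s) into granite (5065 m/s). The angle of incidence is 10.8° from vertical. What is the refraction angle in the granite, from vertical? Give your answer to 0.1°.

55.5°

Snell's law: sin θ₂ = (V₂/V₁)·sin θ₁ = (5065/1151)·sin 10.8° = 0.8246.
θ₂ = arcsin 0.8246 = 55.55° from the normal.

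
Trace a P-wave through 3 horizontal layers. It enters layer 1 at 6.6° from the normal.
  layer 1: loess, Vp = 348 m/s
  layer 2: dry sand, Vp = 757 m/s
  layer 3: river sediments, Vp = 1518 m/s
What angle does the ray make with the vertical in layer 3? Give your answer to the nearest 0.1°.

Ray parameter p = sin 6.6° / 348 = 3.3028e-04 s/m.
sin θ_3 = p·V_3 = 3.3028e-04 × 1518 = 0.5014.
θ_3 = arcsin 0.5014 = 30.09°.

30.1°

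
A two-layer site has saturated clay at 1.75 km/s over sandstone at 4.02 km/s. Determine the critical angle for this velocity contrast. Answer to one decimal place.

25.8°

Critical incidence: sin θ_c = V₁/V₂ = 1.75/4.02 = 0.4353.
θ_c = arcsin 0.4353 = 25.81°.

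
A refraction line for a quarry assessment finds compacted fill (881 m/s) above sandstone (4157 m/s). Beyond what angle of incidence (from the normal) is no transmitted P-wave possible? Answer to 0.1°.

At critical incidence the refracted ray runs along the interface (θ₂ = 90°), so sin θ_c = V₁/V₂.
θ_c = arcsin(881/4157) = arcsin 0.2119 = 12.24°.

12.2°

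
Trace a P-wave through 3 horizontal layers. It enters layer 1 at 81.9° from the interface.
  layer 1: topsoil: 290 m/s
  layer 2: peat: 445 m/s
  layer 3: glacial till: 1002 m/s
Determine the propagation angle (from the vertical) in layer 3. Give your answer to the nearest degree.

From the normal: θ₁ = 90° − 81.9° = 8.1°.
Ray parameter p = sin 8.1° / 290 = 4.8587e-04 s/m.
sin θ_3 = p·V_3 = 4.8587e-04 × 1002 = 0.4868.
θ_3 = arcsin 0.4868 = 29.13°.

29°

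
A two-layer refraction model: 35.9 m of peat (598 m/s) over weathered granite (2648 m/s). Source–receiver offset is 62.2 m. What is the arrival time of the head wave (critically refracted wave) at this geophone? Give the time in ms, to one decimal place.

140.5 ms

t = x/V₂ + 2h·√(V₂²−V₁²)/(V₁V₂).
√(V₂²−V₁²) = √(2648²−598²) = 2579.6 m/s; delay term = 2·35.9·2579.6/(598·2648) = 0.11697 s.
t = 62.2/2648 + 0.11697 = 0.14045 s.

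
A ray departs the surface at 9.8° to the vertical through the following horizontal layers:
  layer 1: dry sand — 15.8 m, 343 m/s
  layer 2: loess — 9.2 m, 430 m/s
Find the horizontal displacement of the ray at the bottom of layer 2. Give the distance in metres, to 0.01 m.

Apply Snell's law at each interface; in layer i the horizontal offset is hᵢ·tan θᵢ.
Layer 1: θ = 9.80°; offset = 15.8·tan 9.80° = 2.7291 m.
Layer 2: sin θ = 430·sin 9.8°/343 = 0.2134, θ = 12.32°; offset = 9.2·tan 12.32° = 2.0094 m.
Total horizontal offset = 4.7385 m.

4.74 m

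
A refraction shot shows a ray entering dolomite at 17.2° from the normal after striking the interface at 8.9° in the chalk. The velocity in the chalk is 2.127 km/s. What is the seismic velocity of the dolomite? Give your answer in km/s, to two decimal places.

Snell's law: sin 8.9°/V₁ = sin 17.2°/V₂.
V₂ = V₁·sin 17.2°/sin 8.9° = 2.127 × 1.9114 = 4.07 km/s.

4.07 km/s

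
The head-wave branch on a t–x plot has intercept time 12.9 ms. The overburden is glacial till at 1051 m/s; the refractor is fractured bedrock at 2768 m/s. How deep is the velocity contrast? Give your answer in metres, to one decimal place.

7.3 m

h = tᵢ·V₁·V₂ / (2·√(V₂²−V₁²)).
√(V₂²−V₁²) = √(2768² − 1051²) = 2560.7 m/s.
h = 0.0129 s × 1051 × 2768 / (2 × 2560.7) = 7.33 m.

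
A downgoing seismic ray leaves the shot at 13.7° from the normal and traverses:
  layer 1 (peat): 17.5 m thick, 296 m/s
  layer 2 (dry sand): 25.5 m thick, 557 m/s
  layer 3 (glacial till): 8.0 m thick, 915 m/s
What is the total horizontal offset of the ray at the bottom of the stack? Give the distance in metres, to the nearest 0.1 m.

Apply Snell's law at each interface; in layer i the horizontal offset is hᵢ·tan θᵢ.
Layer 1: θ = 13.70°; offset = 17.5·tan 13.70° = 4.266 m.
Layer 2: sin θ = 557·sin 13.7°/296 = 0.4457, θ = 26.47°; offset = 25.5·tan 26.47° = 12.695 m.
Layer 3: sin θ = 915·sin 13.7°/296 = 0.7321, θ = 47.06°; offset = 8.0·tan 47.06° = 8.598 m.
Summing the layer offsets gives 25.559 m.

25.6 m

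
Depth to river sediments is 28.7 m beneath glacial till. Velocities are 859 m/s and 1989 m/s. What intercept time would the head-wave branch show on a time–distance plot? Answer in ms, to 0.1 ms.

60.3 ms

θ_c = arcsin(V₁/V₂) = arcsin(859/1989) = 25.59°; cos θ_c = 0.9019.
tᵢ = 2h·cos θ_c / V₁ = 2·28.7·0.9019 / 859 = 0.06027 s.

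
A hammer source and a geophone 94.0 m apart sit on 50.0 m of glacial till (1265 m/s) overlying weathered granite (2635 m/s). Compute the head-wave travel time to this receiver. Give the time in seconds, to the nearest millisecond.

0.105 s

θ_c = arcsin(V₁/V₂) = arcsin(1265/2635) = 28.69°, cos θ_c = 0.8772.
Intercept time tᵢ = 2h cos θ_c / V₁ = 2·50.0·0.8772/1265 = 0.06935 s.
t = x/V₂ + tᵢ = 94.0/2635 + 0.06935 = 0.10502 s.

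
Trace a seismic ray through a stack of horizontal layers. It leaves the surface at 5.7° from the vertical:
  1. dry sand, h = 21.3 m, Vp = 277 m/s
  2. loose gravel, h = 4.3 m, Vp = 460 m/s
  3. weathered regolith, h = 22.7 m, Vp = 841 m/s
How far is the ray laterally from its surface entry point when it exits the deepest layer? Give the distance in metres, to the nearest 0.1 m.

Apply Snell's law at each interface; in layer i the horizontal offset is hᵢ·tan θᵢ.
Layer 1: θ = 5.70°; offset = 21.3·tan 5.70° = 2.126 m.
Layer 2: sin θ = 460·sin 5.7°/277 = 0.1649, θ = 9.49°; offset = 4.3·tan 9.49° = 0.719 m.
Layer 3: sin θ = 841·sin 5.7°/277 = 0.3015, θ = 17.55°; offset = 22.7·tan 17.55° = 7.179 m.
Total horizontal offset = 10.024 m.

10.0 m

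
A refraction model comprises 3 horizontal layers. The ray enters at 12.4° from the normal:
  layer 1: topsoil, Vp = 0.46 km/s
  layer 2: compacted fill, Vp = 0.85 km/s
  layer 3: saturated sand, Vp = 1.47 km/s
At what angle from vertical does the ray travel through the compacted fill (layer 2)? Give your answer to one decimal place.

23.4°

Snell's law across each interface conserves sin θ / V, so sin θ_2 = V_2·sin θ₁/V₁.
sin θ_2 = 0.85 × sin 12.4° / 0.46 = 0.3968.
θ_2 = 23.38° from the vertical.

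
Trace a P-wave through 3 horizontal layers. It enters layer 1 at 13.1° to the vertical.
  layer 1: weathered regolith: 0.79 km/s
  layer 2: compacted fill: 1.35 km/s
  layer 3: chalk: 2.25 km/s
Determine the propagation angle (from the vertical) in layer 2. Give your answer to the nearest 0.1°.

Snell's law across each interface conserves sin θ / V, so sin θ_2 = V_2·sin θ₁/V₁.
sin θ_2 = 1.35 × sin 13.1° / 0.79 = 0.3873.
θ_2 = arcsin 0.3873 = 22.79°.

22.8°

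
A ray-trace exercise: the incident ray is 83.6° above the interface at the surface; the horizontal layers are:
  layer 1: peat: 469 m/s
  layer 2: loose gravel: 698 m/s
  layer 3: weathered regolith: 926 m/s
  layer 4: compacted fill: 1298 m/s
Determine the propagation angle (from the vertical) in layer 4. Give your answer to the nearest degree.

18°

From the normal: θ₁ = 90° − 83.6° = 6.4°.
Snell's law across each interface conserves sin θ / V, so sin θ_4 = V_4·sin θ₁/V₁.
sin θ_4 = 1298 × sin 6.4° / 469 = 0.3085.
θ_4 = 17.97° from the vertical.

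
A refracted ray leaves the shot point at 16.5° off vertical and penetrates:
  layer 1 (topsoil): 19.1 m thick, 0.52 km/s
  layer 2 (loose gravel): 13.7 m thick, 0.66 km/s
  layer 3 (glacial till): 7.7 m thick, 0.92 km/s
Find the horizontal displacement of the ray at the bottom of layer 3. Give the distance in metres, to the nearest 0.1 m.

Apply Snell's law at each interface; in layer i the horizontal offset is hᵢ·tan θᵢ.
Layer 1: θ = 16.50°; offset = 19.1·tan 16.50° = 5.658 m.
Layer 2: sin θ = 0.66·sin 16.5°/0.52 = 0.3605, θ = 21.13°; offset = 13.7·tan 21.13° = 5.295 m.
Layer 3: sin θ = 0.92·sin 16.5°/0.52 = 0.5025, θ = 30.16°; offset = 7.7·tan 30.16° = 4.475 m.
Summing the layer offsets gives 15.427 m.

15.4 m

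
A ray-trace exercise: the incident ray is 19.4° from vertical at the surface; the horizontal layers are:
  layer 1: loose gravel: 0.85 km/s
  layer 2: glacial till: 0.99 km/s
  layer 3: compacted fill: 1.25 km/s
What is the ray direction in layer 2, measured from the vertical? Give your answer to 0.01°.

Snell's law across each interface conserves sin θ / V, so sin θ_2 = V_2·sin θ₁/V₁.
sin θ_2 = 0.99 × sin 19.4° / 0.85 = 0.3869.
θ_2 = arcsin 0.3869 = 22.76°.

22.76°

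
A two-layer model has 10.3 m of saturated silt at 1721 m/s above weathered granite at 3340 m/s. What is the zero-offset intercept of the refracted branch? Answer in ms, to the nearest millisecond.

tᵢ = 2h·√(V₂²−V₁²)/(V₁V₂).
√(V₂²−V₁²) = √(3340²−1721²) = 2862.5 m/s.
tᵢ = 2·10.3·2862.5/(1721·3340) = 0.01026 s.

10 ms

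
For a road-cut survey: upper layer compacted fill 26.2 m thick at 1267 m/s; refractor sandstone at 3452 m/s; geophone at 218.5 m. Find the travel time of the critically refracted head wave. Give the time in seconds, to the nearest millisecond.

t = x/V₂ + 2h·√(V₂²−V₁²)/(V₁V₂).
√(V₂²−V₁²) = √(3452²−1267²) = 3211.1 m/s; delay term = 2·26.2·3211.1/(1267·3452) = 0.03847 s.
t = 218.5/3452 + 0.03847 = 0.10177 s.

0.102 s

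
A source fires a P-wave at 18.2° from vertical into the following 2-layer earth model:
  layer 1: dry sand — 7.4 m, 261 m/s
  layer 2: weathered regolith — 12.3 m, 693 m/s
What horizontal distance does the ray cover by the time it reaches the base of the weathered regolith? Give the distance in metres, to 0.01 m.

20.69 m

Apply Snell's law at each interface; in layer i the horizontal offset is hᵢ·tan θᵢ.
Layer 1: θ = 18.20°; offset = 7.4·tan 18.20° = 2.4330 m.
Layer 2: sin θ = 693·sin 18.2°/261 = 0.8293, θ = 56.03°; offset = 12.3·tan 56.03° = 18.2542 m.
Total horizontal offset = 20.6872 m.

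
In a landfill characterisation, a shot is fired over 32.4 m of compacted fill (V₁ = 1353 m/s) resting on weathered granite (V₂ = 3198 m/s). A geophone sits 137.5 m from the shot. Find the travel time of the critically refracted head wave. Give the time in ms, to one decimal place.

86.4 ms

t = x/V₂ + 2h·√(V₂²−V₁²)/(V₁V₂).
√(V₂²−V₁²) = √(3198²−1353²) = 2897.7 m/s; delay term = 2·32.4·2897.7/(1353·3198) = 0.04340 s.
t = 137.5/3198 + 0.04340 = 0.08639 s.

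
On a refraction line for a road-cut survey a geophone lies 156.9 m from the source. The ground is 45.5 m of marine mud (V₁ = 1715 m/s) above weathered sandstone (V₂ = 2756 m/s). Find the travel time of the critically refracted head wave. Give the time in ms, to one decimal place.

98.5 ms

θ_c = arcsin(V₁/V₂) = arcsin(1715/2756) = 38.48°, cos θ_c = 0.7828.
Intercept time tᵢ = 2h cos θ_c / V₁ = 2·45.5·0.7828/1715 = 0.04154 s.
t = x/V₂ + tᵢ = 156.9/2756 + 0.04154 = 0.09847 s.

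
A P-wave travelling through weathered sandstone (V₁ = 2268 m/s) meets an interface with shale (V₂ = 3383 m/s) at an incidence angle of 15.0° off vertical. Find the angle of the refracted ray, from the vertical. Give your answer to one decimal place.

sin θ₁/V₁ = sin θ₂/V₂ ⇒ sin θ₂ = 3383·sin 15.0°/2268 = 3383·0.2588/2268 = 0.3861.
θ₂ = arcsin 0.3861 = 22.71° from the normal.

22.7°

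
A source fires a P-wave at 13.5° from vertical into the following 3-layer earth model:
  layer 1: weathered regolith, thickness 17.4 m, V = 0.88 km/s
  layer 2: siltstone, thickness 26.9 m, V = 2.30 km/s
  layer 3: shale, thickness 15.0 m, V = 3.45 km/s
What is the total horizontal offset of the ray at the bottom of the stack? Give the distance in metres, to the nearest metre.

Apply Snell's law at each interface; in layer i the horizontal offset is hᵢ·tan θᵢ.
Layer 1: θ = 13.50°; offset = 17.4·tan 13.50° = 4.177 m.
Layer 2: sin θ = 2.30·sin 13.5°/0.88 = 0.6101, θ = 37.60°; offset = 26.9·tan 37.60° = 20.716 m.
Layer 3: sin θ = 3.45·sin 13.5°/0.88 = 0.9152, θ = 66.24°; offset = 15.0·tan 66.24° = 34.067 m.
Summing the layer offsets gives 58.960 m.

59 m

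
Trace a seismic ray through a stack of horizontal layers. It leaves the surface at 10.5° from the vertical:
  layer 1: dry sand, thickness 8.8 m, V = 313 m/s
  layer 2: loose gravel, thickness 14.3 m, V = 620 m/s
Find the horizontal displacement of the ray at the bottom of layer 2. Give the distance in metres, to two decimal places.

7.17 m

Apply Snell's law at each interface; in layer i the horizontal offset is hᵢ·tan θᵢ.
Layer 1: θ = 10.50°; offset = 8.8·tan 10.50° = 1.6310 m.
Layer 2: sin θ = 620·sin 10.5°/313 = 0.3610, θ = 21.16°; offset = 14.3·tan 21.16° = 5.5352 m.
Total horizontal offset = 7.1662 m.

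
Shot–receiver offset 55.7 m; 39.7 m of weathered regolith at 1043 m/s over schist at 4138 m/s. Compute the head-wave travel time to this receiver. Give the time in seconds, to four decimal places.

t = x/V₂ + 2h·√(V₂²−V₁²)/(V₁V₂).
√(V₂²−V₁²) = √(4138²−1043²) = 4004.4 m/s; delay term = 2·39.7·4004.4/(1043·4138) = 0.07367 s.
t = 55.7/4138 + 0.07367 = 0.08713 s.

0.0871 s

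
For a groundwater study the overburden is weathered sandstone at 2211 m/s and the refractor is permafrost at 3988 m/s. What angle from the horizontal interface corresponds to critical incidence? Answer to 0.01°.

56.33°

Critical incidence: sin θ_c = V₁/V₂ = 2211/3988 = 0.5544.
θ_c = arcsin 0.5544 = 33.67°.
Measured from the interface: 90° − 33.67° = 56.33°.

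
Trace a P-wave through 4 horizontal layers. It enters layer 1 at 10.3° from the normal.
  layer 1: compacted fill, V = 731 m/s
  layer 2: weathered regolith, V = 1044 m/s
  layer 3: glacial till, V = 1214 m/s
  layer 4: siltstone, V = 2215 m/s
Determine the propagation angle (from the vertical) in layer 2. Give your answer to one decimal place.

Ray parameter p = sin 10.3° / 731 = 2.4460e-04 s/m.
sin θ_2 = p·V_2 = 2.4460e-04 × 1044 = 0.2554.
θ_2 = 14.80° from the vertical.

14.8°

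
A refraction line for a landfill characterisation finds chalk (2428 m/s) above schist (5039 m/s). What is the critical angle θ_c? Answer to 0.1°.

At critical incidence the refracted ray runs along the interface (θ₂ = 90°), so sin θ_c = V₁/V₂.
θ_c = arcsin(2428/5039) = arcsin 0.4818 = 28.81°.

28.8°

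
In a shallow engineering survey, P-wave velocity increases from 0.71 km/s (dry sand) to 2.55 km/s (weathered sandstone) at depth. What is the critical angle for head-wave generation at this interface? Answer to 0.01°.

At critical incidence the refracted ray runs along the interface (θ₂ = 90°), so sin θ_c = V₁/V₂.
θ_c = arcsin(0.71/2.55) = arcsin 0.2784 = 16.17°.

16.17°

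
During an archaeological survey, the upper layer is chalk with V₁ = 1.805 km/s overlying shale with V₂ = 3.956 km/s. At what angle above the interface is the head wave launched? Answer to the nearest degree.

Critical incidence: sin θ_c = V₁/V₂ = 1.805/3.956 = 0.4563.
θ_c = arcsin 0.4563 = 27.15°.
Measured from the interface: 90° − 27.15° = 62.85°.

63°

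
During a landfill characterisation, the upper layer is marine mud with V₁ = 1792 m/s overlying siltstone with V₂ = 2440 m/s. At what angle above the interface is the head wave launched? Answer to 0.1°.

42.7°

At critical incidence the refracted ray runs along the interface (θ₂ = 90°), so sin θ_c = V₁/V₂.
θ_c = arcsin(1792/2440) = arcsin 0.7344 = 47.26°.
Measured from the interface: 90° − 47.26° = 42.74°.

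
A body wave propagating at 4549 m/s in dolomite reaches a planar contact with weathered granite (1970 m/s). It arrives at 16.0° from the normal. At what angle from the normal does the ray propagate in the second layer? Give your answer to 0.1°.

Snell's law: sin θ₂ = (V₂/V₁)·sin θ₁ = (1970/4549)·sin 16.0° = 0.1194.
θ₂ = arcsin 0.1194 = 6.86° from the normal.

6.9°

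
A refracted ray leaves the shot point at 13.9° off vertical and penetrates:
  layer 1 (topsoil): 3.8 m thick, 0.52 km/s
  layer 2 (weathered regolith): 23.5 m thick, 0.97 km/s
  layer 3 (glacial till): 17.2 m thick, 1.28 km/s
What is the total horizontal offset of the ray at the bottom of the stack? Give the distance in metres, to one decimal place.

25.3 m

p = sin θ₁/V₁ = sin 13.9°/0.52 = 4.6198e-01 s/km is conserved through the stack.
Layer 1: θ = 13.90°; offset = 3.8·tan 13.90° = 0.940 m.
Layer 2: sin θ = p·0.97 = 0.4481 → θ = 26.62°; offset = 23.5·tan 26.62° = 11.780 m.
Layer 3: sin θ = p·1.28 = 0.5913 → θ = 36.25°; offset = 17.2·tan 36.25° = 12.612 m.
Total horizontal offset = 25.332 m.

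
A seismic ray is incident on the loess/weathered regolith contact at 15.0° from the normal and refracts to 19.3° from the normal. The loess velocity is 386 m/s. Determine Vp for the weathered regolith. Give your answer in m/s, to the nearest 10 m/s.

sin 15.0° = 0.2588; sin 19.3° = 0.3305.
V₂ = V₁·(sin θ₂/sin θ₁) = 386·(0.3305/0.2588) = 492.93 m/s.

490 m/s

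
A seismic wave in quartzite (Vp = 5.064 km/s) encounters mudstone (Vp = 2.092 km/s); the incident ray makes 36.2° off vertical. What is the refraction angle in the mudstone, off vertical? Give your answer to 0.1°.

14.1°

Snell's law: sin θ₂ = (V₂/V₁)·sin θ₁ = (2.092/5.064)·sin 36.2° = 0.2440.
θ₂ = arcsin 0.2440 = 14.12° from the normal.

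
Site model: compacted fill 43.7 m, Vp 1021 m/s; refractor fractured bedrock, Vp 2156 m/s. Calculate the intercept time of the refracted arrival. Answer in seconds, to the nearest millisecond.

θ_c = arcsin(V₁/V₂) = arcsin(1021/2156) = 28.27°; cos θ_c = 0.8808.
tᵢ = 2h·cos θ_c / V₁ = 2·43.7·0.8808 / 1021 = 0.07540 s.

0.075 s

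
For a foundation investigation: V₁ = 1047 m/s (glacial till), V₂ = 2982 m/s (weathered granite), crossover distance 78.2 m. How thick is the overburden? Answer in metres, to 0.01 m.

x_cross = 2h·√((V₂+V₁)/(V₂−V₁)) → h = x_cross / (2·√((V₂+V₁)/(V₂−V₁))).
√((V₂+V₁)/(V₂−V₁)) = √((2982+1047)/(2982−1047)) = 1.4430.
h = 78.2 / (2·1.4430) = 27.10 m.

27.10 m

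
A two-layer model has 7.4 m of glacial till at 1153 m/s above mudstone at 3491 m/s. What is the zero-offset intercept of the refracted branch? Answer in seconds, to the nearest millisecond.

0.012 s

θ_c = arcsin(V₁/V₂) = arcsin(1153/3491) = 19.29°; cos θ_c = 0.9439.
tᵢ = 2h·cos θ_c / V₁ = 2·7.4·0.9439 / 1153 = 0.01212 s.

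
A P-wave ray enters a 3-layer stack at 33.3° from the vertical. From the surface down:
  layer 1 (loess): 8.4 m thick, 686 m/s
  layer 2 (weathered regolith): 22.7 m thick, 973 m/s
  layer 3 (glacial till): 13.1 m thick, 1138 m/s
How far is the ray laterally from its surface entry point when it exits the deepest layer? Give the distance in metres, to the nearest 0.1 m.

p = sin θ₁/V₁ = sin 33.3°/686 = 8.0032e-04 s/m is conserved through the stack.
Layer 1: θ = 33.30°; offset = 8.4·tan 33.30° = 5.518 m.
Layer 2: sin θ = p·973 = 0.7787 → θ = 51.14°; offset = 22.7·tan 51.14° = 28.176 m.
Layer 3: sin θ = p·1138 = 0.9108 → θ = 65.61°; offset = 13.1·tan 65.61° = 28.895 m.
Σ offsets = 62.588 m.

62.6 m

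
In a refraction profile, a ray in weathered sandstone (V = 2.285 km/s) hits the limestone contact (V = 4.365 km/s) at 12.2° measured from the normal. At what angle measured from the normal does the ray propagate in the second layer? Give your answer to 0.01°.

23.81°

sin θ₁/V₁ = sin θ₂/V₂ ⇒ sin θ₂ = 4.365·sin 12.2°/2.285 = 4.365·0.2113/2.285 = 0.4037.
θ₂ = arcsin 0.4037 = 23.81° from the normal.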